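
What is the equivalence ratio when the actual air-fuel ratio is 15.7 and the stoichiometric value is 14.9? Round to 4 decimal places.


phi = AFR_stoich / AFR_actual
phi = 14.9 / 15.7 = 0.9490


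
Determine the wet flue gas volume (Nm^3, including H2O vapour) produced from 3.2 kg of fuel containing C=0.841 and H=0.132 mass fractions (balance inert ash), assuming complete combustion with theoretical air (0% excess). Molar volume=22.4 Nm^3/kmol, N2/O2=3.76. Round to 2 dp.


Per kg fuel: CO2 = (C/12 kmol)*22.4 = (0.841/12)*22.4 = 1.56987 Nm^3
Per kg fuel: H2O = (H/2 kmol)*22.4 = (0.132/2)*22.4 = 1.47840 Nm^3
O2 needed per kg fuel = C/12 + H/4 = 0.841/12 + 0.132/4 = 0.10308333 kmol
Per kg fuel: N2 = O2*3.76*22.4 = 0.10308333*3.76*22.4 = 8.68209 Nm^3
Total per kg = 1.56987 + 1.47840 + 8.68209 = 11.73036 Nm^3
Total = 11.73036 * 3.2 = 37.54 Nm^3


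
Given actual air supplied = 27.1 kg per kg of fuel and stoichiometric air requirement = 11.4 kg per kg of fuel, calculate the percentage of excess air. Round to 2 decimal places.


Excess air = actual - stoichiometric = 27.1 - 11.4 = 15.70 kg/kg fuel
Excess air % = (excess / stoich) * 100 = (15.70 / 11.4) * 100 = 137.72%


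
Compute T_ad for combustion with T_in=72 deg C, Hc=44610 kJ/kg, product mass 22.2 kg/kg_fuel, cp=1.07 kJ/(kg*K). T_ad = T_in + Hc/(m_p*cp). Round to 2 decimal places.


T_ad = T_in + Hc / (m_p * cp)
Denominator = 22.2 * 1.07 = 23.7540
Temperature rise = 44610 / 23.7540 = 1878.00 K
T_ad = 72 + 1878.00 = 1950.00 deg C


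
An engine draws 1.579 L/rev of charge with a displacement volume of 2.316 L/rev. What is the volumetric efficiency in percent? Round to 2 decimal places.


eta_v = (V_actual / V_disp) * 100
Ratio = 1.579 / 2.316 = 0.6818
eta_v = 0.6818 * 100 = 68.18%


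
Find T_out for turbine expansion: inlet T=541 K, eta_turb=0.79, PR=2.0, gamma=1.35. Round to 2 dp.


T_out = T_in * (1 - eta * (1 - PR^(-(gamma-1)/gamma)))
Exponent = -(1.35-1)/1.35 = -0.25925926
PR^exp = 2.0^(-0.25925926) = 0.83551680
Factor = 1 - 0.79*(1 - 0.83551680) = 0.87005827
T_out = 541 * 0.87005827 = 470.70 K


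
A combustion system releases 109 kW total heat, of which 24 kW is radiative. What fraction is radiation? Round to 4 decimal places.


f_rad = Q_rad / Q_total
f_rad = 24 / 109 = 0.2202


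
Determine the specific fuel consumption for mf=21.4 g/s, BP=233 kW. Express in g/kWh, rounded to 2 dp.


SFC = (mf / BP) * 3600
Rate = 21.4 / 233 = 0.091845 g/(s*kW)
SFC = 0.091845 * 3600 = 330.64 g/kWh


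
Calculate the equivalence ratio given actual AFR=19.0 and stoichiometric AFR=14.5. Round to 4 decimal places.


phi = AFR_stoich / AFR_actual
phi = 14.5 / 19.0 = 0.7632


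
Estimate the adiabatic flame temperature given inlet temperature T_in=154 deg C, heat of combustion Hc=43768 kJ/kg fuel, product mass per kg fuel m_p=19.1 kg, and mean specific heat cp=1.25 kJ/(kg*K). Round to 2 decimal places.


T_ad = T_in + Hc / (m_p * cp)
Denominator = 19.1 * 1.25 = 23.8750
Temperature rise = 43768 / 23.8750 = 1833.21 K
T_ad = 154 + 1833.21 = 1987.21 deg C


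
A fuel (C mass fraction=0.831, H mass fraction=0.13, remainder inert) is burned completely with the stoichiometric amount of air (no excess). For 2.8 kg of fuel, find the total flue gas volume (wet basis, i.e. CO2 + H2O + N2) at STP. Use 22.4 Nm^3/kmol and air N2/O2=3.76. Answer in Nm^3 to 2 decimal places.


Per kg fuel: CO2 = (C/12 kmol)*22.4 = (0.831/12)*22.4 = 1.55120 Nm^3
Per kg fuel: H2O = (H/2 kmol)*22.4 = (0.13/2)*22.4 = 1.45600 Nm^3
O2 needed per kg fuel = C/12 + H/4 = 0.831/12 + 0.13/4 = 0.10175000 kmol
Per kg fuel: N2 = O2*3.76*22.4 = 0.10175000*3.76*22.4 = 8.56979 Nm^3
Total per kg = 1.55120 + 1.45600 + 8.56979 = 11.57699 Nm^3
Total = 11.57699 * 2.8 = 32.42 Nm^3


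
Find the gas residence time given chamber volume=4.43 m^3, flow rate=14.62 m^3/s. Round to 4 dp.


tau = V / Q_flow
tau = 4.43 / 14.62 = 0.3030 s


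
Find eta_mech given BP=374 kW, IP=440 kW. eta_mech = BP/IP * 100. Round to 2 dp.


eta_mech = (BP / IP) * 100
Ratio = 374 / 440 = 0.8500
eta_mech = 0.8500 * 100 = 85.00%


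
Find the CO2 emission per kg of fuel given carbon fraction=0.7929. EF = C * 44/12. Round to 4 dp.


EF = C_frac * (M_CO2 / M_C)
EF = 0.7929 * (44/12)
EF = 0.7929 * 3.666667 = 2.9073 kg_CO2/kg_fuel


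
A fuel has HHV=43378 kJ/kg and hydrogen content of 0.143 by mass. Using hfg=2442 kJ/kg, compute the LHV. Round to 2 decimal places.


LHV = HHV - hfg * 9 * H
Water correction = 2442 * 9 * 0.143 = 3142.854 kJ/kg
LHV = 43378 - 3142.854 = 40235.15 kJ/kg


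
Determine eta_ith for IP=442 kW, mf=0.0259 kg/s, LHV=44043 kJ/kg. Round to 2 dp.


eta_ith = (IP / (mf * LHV)) * 100
Denominator = 0.0259 * 44043 = 1140.7137 kW
eta_ith = (442 / 1140.7137) * 100 = 38.75%


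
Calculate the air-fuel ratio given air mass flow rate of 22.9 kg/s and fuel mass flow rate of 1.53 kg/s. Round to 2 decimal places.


AFR = m_air / m_fuel
AFR = 22.9 / 1.53 = 14.97


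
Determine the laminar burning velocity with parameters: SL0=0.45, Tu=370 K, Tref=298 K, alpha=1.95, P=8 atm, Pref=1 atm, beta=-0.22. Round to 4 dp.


SL = SL0 * (Tu/Tref)^alpha * (P/Pref)^beta
T ratio = 370/298 = 1.24161074
(T ratio)^alpha = 1.24161074^1.95 = 1.525006
(P/Pref)^beta = 8^(-0.22) = 0.632878
SL = 0.45 * 1.525006 * 0.632878 = 0.4343 m/s


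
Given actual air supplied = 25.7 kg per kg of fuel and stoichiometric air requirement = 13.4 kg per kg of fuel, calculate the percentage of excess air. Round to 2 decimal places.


Excess air = actual - stoichiometric = 25.7 - 13.4 = 12.30 kg/kg fuel
Excess air % = (excess / stoich) * 100 = (12.30 / 13.4) * 100 = 91.79%


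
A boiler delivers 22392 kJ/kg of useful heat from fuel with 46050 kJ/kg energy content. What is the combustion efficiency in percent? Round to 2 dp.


Efficiency = (Q_useful / Q_fuel) * 100
Efficiency = (22392 / 46050) * 100
Efficiency = 0.4863 * 100 = 48.63%


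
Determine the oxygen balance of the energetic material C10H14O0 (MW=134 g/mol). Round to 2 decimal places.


OB = -1600 * (2C + H/2 - O) / MW
Inner = 2*10 + 14/2 - 0 = 27.00
OB = -1600 * 27.00 / 134 = -322.39%


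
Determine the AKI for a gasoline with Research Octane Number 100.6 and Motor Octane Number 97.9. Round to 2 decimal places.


AKI = (RON + MON) / 2
AKI = (100.6 + 97.9) / 2
AKI = 198.5 / 2 = 99.25


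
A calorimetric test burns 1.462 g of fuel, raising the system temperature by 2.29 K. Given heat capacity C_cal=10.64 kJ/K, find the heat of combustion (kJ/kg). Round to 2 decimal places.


Hc = C_cal * delta_T / m_fuel
Q_released = 10.64 * 2.29 = 24.3656 kJ
m_fuel = 1.462 g = 1.462/1000 kg = 0.001462 kg
Hc = 24.3656 / 0.001462 = 16665.94 kJ/kg


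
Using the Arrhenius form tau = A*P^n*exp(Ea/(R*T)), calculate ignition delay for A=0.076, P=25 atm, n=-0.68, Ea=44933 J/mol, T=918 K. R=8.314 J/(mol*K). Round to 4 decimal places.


tau = A * P^n * exp(Ea/(R*T))
P^n = 25^(-0.68) = 0.11204714
Ea/(R*T) = 44933/(8.314*918) = 5.887253
exp(Ea/(R*T)) = 360.413938
tau = 0.076 * 0.11204714 * 360.413938 = 3.0691 ms


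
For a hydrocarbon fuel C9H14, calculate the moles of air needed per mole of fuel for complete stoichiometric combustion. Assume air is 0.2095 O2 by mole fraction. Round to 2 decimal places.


Balanced combustion: C9H14 + 12.5 O2 -> 9 CO2 + 7 H2O
O2 needed = C + H/4 = 9 + 14/4 = 12.50 moles
Air moles = O2 / 0.2095 = 12.50 / 0.2095 = 59.67 moles air


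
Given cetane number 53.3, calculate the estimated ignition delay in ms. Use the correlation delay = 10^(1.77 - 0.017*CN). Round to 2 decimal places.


delay = 10^(1.77 - 0.017*CN)
Exponent = 1.77 - 0.017*53.3 = 0.8639
delay = 10^0.8639 = 7.31 ms


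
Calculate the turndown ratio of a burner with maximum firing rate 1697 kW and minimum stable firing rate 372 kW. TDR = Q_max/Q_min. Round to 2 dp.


TDR = Q_max / Q_min
TDR = 1697 / 372 = 4.56


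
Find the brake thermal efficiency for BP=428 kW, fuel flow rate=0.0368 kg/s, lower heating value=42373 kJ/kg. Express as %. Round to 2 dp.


eta_BTE = (BP / (mf * LHV)) * 100
Denominator = 0.0368 * 42373 = 1559.3264 kW
eta_BTE = (428 / 1559.3264) * 100 = 27.45%


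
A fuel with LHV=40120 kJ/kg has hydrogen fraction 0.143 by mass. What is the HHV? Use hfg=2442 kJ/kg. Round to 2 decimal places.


HHV = LHV + hfg * 9 * H
Water addition = 2442 * 9 * 0.143 = 3142.854 kJ/kg
HHV = 40120 + 3142.854 = 43262.85 kJ/kg


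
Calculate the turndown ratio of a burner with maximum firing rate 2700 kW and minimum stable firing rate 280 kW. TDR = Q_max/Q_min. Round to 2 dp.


TDR = Q_max / Q_min
TDR = 2700 / 280 = 9.64


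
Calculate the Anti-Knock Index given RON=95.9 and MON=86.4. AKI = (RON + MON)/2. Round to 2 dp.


AKI = (RON + MON) / 2
AKI = (95.9 + 86.4) / 2
AKI = 182.3 / 2 = 91.15


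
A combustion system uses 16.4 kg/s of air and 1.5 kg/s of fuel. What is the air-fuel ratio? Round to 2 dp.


AFR = m_air / m_fuel
AFR = 16.4 / 1.5 = 10.93


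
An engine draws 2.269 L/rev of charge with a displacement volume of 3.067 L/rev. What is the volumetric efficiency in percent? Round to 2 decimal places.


eta_v = (V_actual / V_disp) * 100
Ratio = 2.269 / 3.067 = 0.7398
eta_v = 0.7398 * 100 = 73.98%


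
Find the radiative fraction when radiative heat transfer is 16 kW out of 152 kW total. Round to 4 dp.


f_rad = Q_rad / Q_total
f_rad = 16 / 152 = 0.1053


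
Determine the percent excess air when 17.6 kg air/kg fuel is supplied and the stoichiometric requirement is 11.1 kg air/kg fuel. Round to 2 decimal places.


Excess air = actual - stoichiometric = 17.6 - 11.1 = 6.50 kg/kg fuel
Excess air % = (excess / stoich) * 100 = (6.50 / 11.1) * 100 = 58.56%


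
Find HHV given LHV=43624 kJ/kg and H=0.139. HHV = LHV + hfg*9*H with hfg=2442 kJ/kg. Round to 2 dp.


HHV = LHV + hfg * 9 * H
Water addition = 2442 * 9 * 0.139 = 3054.942 kJ/kg
HHV = 43624 + 3054.942 = 46678.94 kJ/kg


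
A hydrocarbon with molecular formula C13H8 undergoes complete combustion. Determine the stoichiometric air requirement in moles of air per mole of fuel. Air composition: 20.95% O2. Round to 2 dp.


Balanced combustion: C13H8 + 15 O2 -> 13 CO2 + 4 H2O
O2 needed = C + H/4 = 13 + 8/4 = 15.00 moles
Air moles = O2 / 0.2095 = 15.00 / 0.2095 = 71.60 moles air


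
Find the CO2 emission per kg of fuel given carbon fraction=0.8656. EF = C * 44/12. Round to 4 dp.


EF = C_frac * (M_CO2 / M_C)
EF = 0.8656 * (44/12)
EF = 0.8656 * 3.666667 = 3.1739 kg_CO2/kg_fuel


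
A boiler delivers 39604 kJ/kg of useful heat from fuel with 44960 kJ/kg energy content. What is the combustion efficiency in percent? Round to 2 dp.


Efficiency = (Q_useful / Q_fuel) * 100
Efficiency = (39604 / 44960) * 100
Efficiency = 0.8809 * 100 = 88.09%


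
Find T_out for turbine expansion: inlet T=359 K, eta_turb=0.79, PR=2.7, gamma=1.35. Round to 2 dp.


T_out = T_in * (1 - eta * (1 - PR^(-(gamma-1)/gamma)))
Exponent = -(1.35-1)/1.35 = -0.25925926
PR^exp = 2.7^(-0.25925926) = 0.77297411
Factor = 1 - 0.79*(1 - 0.77297411) = 0.82064955
T_out = 359 * 0.82064955 = 294.61 K


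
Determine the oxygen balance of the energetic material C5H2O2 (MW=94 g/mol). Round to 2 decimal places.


OB = -1600 * (2C + H/2 - O) / MW
Inner = 2*5 + 2/2 - 2 = 9.00
OB = -1600 * 9.00 / 94 = -153.19%


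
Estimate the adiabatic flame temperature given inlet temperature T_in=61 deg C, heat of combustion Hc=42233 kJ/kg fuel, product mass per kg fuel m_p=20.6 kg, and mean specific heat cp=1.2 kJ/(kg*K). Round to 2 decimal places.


T_ad = T_in + Hc / (m_p * cp)
Denominator = 20.6 * 1.2 = 24.7200
Temperature rise = 42233 / 24.7200 = 1708.45 K
T_ad = 61 + 1708.45 = 1769.45 deg C


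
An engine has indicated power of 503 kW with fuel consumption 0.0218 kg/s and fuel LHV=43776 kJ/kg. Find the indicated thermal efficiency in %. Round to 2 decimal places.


eta_ith = (IP / (mf * LHV)) * 100
Denominator = 0.0218 * 43776 = 954.3168 kW
eta_ith = (503 / 954.3168) * 100 = 52.71%


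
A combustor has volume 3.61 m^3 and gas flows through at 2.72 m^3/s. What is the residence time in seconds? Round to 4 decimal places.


tau = V / Q_flow
tau = 3.61 / 2.72 = 1.3272 s


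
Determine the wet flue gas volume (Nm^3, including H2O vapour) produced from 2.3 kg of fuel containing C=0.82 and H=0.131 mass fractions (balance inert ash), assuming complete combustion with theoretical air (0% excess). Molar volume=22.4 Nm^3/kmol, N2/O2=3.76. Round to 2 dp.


Per kg fuel: CO2 = (C/12 kmol)*22.4 = (0.82/12)*22.4 = 1.53067 Nm^3
Per kg fuel: H2O = (H/2 kmol)*22.4 = (0.131/2)*22.4 = 1.46720 Nm^3
O2 needed per kg fuel = C/12 + H/4 = 0.82/12 + 0.131/4 = 0.10108333 kmol
Per kg fuel: N2 = O2*3.76*22.4 = 0.10108333*3.76*22.4 = 8.51364 Nm^3
Total per kg = 1.53067 + 1.46720 + 8.51364 = 11.51151 Nm^3
Total = 11.51151 * 2.3 = 26.48 Nm^3


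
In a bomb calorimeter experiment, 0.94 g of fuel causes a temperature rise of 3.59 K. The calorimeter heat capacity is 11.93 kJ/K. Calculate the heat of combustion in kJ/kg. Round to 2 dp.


Hc = C_cal * delta_T / m_fuel
Q_released = 11.93 * 3.59 = 42.8287 kJ
m_fuel = 0.94 g = 0.94/1000 kg = 0.000940 kg
Hc = 42.8287 / 0.000940 = 45562.45 kJ/kg


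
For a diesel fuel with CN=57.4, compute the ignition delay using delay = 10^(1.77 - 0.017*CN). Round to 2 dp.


delay = 10^(1.77 - 0.017*CN)
Exponent = 1.77 - 0.017*57.4 = 0.7942
delay = 10^0.7942 = 6.23 ms


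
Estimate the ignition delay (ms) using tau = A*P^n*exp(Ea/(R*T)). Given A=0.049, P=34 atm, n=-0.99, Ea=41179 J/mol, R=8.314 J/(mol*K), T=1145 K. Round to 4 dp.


tau = A * P^n * exp(Ea/(R*T))
P^n = 34^(-0.99) = 0.03046743
Ea/(R*T) = 41179/(8.314*1145) = 4.325739
exp(Ea/(R*T)) = 75.621359
tau = 0.049 * 0.03046743 * 75.621359 = 0.1129 ms


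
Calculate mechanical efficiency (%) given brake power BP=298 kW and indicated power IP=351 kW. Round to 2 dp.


eta_mech = (BP / IP) * 100
Ratio = 298 / 351 = 0.8490
eta_mech = 0.8490 * 100 = 84.90%


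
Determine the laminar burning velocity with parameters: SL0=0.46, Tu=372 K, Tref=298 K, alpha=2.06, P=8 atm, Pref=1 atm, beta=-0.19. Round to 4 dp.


SL = SL0 * (Tu/Tref)^alpha * (P/Pref)^beta
T ratio = 372/298 = 1.24832215
(T ratio)^alpha = 1.24832215^2.06 = 1.579185
(P/Pref)^beta = 8^(-0.19) = 0.673617
SL = 0.46 * 1.579185 * 0.673617 = 0.4893 m/s


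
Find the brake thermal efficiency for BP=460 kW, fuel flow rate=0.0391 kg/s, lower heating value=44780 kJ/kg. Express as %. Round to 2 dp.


eta_BTE = (BP / (mf * LHV)) * 100
Denominator = 0.0391 * 44780 = 1750.8980 kW
eta_BTE = (460 / 1750.8980) * 100 = 26.27%


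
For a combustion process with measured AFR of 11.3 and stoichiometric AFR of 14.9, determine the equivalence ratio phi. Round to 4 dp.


phi = AFR_stoich / AFR_actual
phi = 14.9 / 11.3 = 1.3186


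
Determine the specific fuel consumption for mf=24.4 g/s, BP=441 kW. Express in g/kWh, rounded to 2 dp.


SFC = (mf / BP) * 3600
Rate = 24.4 / 441 = 0.055329 g/(s*kW)
SFC = 0.055329 * 3600 = 199.18 g/kWh


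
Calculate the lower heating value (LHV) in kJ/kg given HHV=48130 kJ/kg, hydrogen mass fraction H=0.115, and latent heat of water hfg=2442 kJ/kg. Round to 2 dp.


LHV = HHV - hfg * 9 * H
Water correction = 2442 * 9 * 0.115 = 2527.470 kJ/kg
LHV = 48130 - 2527.470 = 45602.53 kJ/kg


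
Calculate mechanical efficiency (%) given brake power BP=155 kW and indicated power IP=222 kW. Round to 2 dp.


eta_mech = (BP / IP) * 100
Ratio = 155 / 222 = 0.6982
eta_mech = 0.6982 * 100 = 69.82%


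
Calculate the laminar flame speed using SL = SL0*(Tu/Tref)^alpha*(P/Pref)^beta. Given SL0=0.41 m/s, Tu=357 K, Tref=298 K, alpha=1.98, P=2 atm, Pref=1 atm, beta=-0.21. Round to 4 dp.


SL = SL0 * (Tu/Tref)^alpha * (P/Pref)^beta
T ratio = 357/298 = 1.19798658
(T ratio)^alpha = 1.19798658^1.98 = 1.429996
(P/Pref)^beta = 2^(-0.21) = 0.864537
SL = 0.41 * 1.429996 * 0.864537 = 0.5069 m/s


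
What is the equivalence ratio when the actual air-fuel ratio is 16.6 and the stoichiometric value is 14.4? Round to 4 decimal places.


phi = AFR_stoich / AFR_actual
phi = 14.4 / 16.6 = 0.8675


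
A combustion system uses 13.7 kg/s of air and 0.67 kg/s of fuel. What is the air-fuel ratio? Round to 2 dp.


AFR = m_air / m_fuel
AFR = 13.7 / 0.67 = 20.45


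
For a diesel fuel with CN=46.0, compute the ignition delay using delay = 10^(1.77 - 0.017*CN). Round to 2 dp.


delay = 10^(1.77 - 0.017*CN)
Exponent = 1.77 - 0.017*46.0 = 0.9880
delay = 10^0.9880 = 9.73 ms


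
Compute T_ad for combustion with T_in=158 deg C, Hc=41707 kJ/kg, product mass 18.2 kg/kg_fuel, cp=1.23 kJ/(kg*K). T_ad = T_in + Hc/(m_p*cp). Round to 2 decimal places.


T_ad = T_in + Hc / (m_p * cp)
Denominator = 18.2 * 1.23 = 22.3860
Temperature rise = 41707 / 22.3860 = 1863.08 K
T_ad = 158 + 1863.08 = 2021.08 deg C


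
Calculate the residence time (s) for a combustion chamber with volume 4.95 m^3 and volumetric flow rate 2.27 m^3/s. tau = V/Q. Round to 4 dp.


tau = V / Q_flow
tau = 4.95 / 2.27 = 2.1806 s


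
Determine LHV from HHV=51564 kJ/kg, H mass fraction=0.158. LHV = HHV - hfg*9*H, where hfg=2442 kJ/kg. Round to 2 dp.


LHV = HHV - hfg * 9 * H
Water correction = 2442 * 9 * 0.158 = 3472.524 kJ/kg
LHV = 51564 - 3472.524 = 48091.48 kJ/kg


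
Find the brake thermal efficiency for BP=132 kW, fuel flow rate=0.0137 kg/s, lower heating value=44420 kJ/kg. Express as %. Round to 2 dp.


eta_BTE = (BP / (mf * LHV)) * 100
Denominator = 0.0137 * 44420 = 608.5540 kW
eta_BTE = (132 / 608.5540) * 100 = 21.69%


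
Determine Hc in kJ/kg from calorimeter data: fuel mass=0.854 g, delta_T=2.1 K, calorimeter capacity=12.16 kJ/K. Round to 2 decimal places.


Hc = C_cal * delta_T / m_fuel
Q_released = 12.16 * 2.1 = 25.5360 kJ
m_fuel = 0.854 g = 0.854/1000 kg = 0.000854 kg
Hc = 25.5360 / 0.000854 = 29901.64 kJ/kg


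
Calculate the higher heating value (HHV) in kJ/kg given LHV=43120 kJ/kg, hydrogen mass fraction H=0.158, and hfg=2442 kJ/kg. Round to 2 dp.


HHV = LHV + hfg * 9 * H
Water addition = 2442 * 9 * 0.158 = 3472.524 kJ/kg
HHV = 43120 + 3472.524 = 46592.52 kJ/kg


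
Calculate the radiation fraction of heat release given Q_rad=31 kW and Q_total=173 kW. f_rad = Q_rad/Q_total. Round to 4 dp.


f_rad = Q_rad / Q_total
f_rad = 31 / 173 = 0.1792


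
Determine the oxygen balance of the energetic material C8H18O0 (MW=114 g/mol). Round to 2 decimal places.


OB = -1600 * (2C + H/2 - O) / MW
Inner = 2*8 + 18/2 - 0 = 25.00
OB = -1600 * 25.00 / 114 = -350.88%


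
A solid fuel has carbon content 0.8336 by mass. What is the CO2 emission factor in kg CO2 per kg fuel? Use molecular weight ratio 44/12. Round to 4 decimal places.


EF = C_frac * (M_CO2 / M_C)
EF = 0.8336 * (44/12)
EF = 0.8336 * 3.666667 = 3.0565 kg_CO2/kg_fuel


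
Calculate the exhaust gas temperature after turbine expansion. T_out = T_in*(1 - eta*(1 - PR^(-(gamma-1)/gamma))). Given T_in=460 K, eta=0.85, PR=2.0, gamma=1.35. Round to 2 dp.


T_out = T_in * (1 - eta * (1 - PR^(-(gamma-1)/gamma)))
Exponent = -(1.35-1)/1.35 = -0.25925926
PR^exp = 2.0^(-0.25925926) = 0.83551680
Factor = 1 - 0.85*(1 - 0.83551680) = 0.86018928
T_out = 460 * 0.86018928 = 395.69 K


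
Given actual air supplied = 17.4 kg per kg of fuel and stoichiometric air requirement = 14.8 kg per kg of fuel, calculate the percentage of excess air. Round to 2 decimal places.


Excess air = actual - stoichiometric = 17.4 - 14.8 = 2.60 kg/kg fuel
Excess air % = (excess / stoich) * 100 = (2.60 / 14.8) * 100 = 17.57%


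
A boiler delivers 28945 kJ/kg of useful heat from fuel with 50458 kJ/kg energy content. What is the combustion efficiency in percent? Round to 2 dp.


Efficiency = (Q_useful / Q_fuel) * 100
Efficiency = (28945 / 50458) * 100
Efficiency = 0.5736 * 100 = 57.36%


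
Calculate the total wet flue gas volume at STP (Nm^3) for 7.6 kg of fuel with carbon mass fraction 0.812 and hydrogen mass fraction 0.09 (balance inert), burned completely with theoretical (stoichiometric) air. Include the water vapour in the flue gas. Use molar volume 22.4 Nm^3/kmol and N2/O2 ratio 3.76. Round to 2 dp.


Per kg fuel: CO2 = (C/12 kmol)*22.4 = (0.812/12)*22.4 = 1.51573 Nm^3
Per kg fuel: H2O = (H/2 kmol)*22.4 = (0.09/2)*22.4 = 1.00800 Nm^3
O2 needed per kg fuel = C/12 + H/4 = 0.812/12 + 0.09/4 = 0.09016667 kmol
Per kg fuel: N2 = O2*3.76*22.4 = 0.09016667*3.76*22.4 = 7.59420 Nm^3
Total per kg = 1.51573 + 1.00800 + 7.59420 = 10.11793 Nm^3
Total = 10.11793 * 7.6 = 76.90 Nm^3


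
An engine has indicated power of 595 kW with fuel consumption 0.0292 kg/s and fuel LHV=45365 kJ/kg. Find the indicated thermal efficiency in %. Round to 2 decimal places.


eta_ith = (IP / (mf * LHV)) * 100
Denominator = 0.0292 * 45365 = 1324.6580 kW
eta_ith = (595 / 1324.6580) * 100 = 44.92%


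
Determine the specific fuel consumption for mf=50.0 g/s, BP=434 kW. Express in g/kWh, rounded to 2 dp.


SFC = (mf / BP) * 3600
Rate = 50.0 / 434 = 0.115207 g/(s*kW)
SFC = 0.115207 * 3600 = 414.75 g/kWh


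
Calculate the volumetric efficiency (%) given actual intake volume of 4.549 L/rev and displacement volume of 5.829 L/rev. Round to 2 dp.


eta_v = (V_actual / V_disp) * 100
Ratio = 4.549 / 5.829 = 0.7804
eta_v = 0.7804 * 100 = 78.04%


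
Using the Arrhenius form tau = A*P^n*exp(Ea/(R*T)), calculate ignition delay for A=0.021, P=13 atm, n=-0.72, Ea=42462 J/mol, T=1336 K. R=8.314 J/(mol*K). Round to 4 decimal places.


tau = A * P^n * exp(Ea/(R*T))
P^n = 13^(-0.72) = 0.15774688
Ea/(R*T) = 42462/(8.314*1336) = 3.822821
exp(Ea/(R*T)) = 45.733041
tau = 0.021 * 0.15774688 * 45.733041 = 0.1515 ms


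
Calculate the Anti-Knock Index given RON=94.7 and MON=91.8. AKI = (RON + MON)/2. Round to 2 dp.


AKI = (RON + MON) / 2
AKI = (94.7 + 91.8) / 2
AKI = 186.5 / 2 = 93.25


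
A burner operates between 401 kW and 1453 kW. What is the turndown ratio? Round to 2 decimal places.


TDR = Q_max / Q_min
TDR = 1453 / 401 = 3.62


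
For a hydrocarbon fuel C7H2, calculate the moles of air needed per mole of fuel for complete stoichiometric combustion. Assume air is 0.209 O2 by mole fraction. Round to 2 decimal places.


Balanced combustion: C7H2 + 7.5 O2 -> 7 CO2 + 1 H2O
O2 needed = C + H/4 = 7 + 2/4 = 7.50 moles
Air moles = O2 / 0.209 = 7.50 / 0.209 = 35.89 moles air


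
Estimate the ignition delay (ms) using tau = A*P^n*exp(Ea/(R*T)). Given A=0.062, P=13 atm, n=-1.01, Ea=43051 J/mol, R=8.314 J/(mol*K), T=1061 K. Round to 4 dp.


tau = A * P^n * exp(Ea/(R*T))
P^n = 13^(-1.01) = 0.07497513
Ea/(R*T) = 43051/(8.314*1061) = 4.880427
exp(Ea/(R*T)) = 131.686910
tau = 0.062 * 0.07497513 * 131.686910 = 0.6121 ms


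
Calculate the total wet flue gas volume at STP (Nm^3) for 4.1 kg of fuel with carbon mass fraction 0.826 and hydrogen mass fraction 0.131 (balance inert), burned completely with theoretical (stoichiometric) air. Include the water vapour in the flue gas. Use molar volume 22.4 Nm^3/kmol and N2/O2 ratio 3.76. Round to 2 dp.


Per kg fuel: CO2 = (C/12 kmol)*22.4 = (0.826/12)*22.4 = 1.54187 Nm^3
Per kg fuel: H2O = (H/2 kmol)*22.4 = (0.131/2)*22.4 = 1.46720 Nm^3
O2 needed per kg fuel = C/12 + H/4 = 0.826/12 + 0.131/4 = 0.10158333 kmol
Per kg fuel: N2 = O2*3.76*22.4 = 0.10158333*3.76*22.4 = 8.55575 Nm^3
Total per kg = 1.54187 + 1.46720 + 8.55575 = 11.56482 Nm^3
Total = 11.56482 * 4.1 = 47.42 Nm^3


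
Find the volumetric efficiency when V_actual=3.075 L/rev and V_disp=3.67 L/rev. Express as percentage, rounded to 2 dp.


eta_v = (V_actual / V_disp) * 100
Ratio = 3.075 / 3.67 = 0.8379
eta_v = 0.8379 * 100 = 83.79%


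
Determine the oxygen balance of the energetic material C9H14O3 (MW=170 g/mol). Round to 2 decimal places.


OB = -1600 * (2C + H/2 - O) / MW
Inner = 2*9 + 14/2 - 3 = 22.00
OB = -1600 * 22.00 / 170 = -207.06%


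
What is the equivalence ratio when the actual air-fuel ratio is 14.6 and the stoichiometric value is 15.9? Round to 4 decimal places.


phi = AFR_stoich / AFR_actual
phi = 15.9 / 14.6 = 1.0890


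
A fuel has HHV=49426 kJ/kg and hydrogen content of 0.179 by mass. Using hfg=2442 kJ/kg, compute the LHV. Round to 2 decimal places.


LHV = HHV - hfg * 9 * H
Water correction = 2442 * 9 * 0.179 = 3934.062 kJ/kg
LHV = 49426 - 3934.062 = 45491.94 kJ/kg


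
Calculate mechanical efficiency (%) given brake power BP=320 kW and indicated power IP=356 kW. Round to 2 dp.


eta_mech = (BP / IP) * 100
Ratio = 320 / 356 = 0.8989
eta_mech = 0.8989 * 100 = 89.89%


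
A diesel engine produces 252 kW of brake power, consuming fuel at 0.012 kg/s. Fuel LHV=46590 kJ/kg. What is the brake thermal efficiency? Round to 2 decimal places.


eta_BTE = (BP / (mf * LHV)) * 100
Denominator = 0.012 * 46590 = 559.0800 kW
eta_BTE = (252 / 559.0800) * 100 = 45.07%


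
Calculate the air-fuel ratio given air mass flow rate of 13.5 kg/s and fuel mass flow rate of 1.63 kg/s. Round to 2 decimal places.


AFR = m_air / m_fuel
AFR = 13.5 / 1.63 = 8.28


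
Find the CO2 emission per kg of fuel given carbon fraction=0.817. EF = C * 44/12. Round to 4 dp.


EF = C_frac * (M_CO2 / M_C)
EF = 0.817 * (44/12)
EF = 0.817 * 3.666667 = 2.9957 kg_CO2/kg_fuel


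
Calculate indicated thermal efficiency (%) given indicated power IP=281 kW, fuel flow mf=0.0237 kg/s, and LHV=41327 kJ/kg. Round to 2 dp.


eta_ith = (IP / (mf * LHV)) * 100
Denominator = 0.0237 * 41327 = 979.4499 kW
eta_ith = (281 / 979.4499) * 100 = 28.69%


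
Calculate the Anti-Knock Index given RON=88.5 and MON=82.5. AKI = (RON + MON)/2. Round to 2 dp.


AKI = (RON + MON) / 2
AKI = (88.5 + 82.5) / 2
AKI = 171.0 / 2 = 85.50


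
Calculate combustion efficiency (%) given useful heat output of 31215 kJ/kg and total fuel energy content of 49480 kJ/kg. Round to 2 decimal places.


Efficiency = (Q_useful / Q_fuel) * 100
Efficiency = (31215 / 49480) * 100
Efficiency = 0.6309 * 100 = 63.09%


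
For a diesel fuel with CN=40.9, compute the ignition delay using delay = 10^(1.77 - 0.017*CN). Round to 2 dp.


delay = 10^(1.77 - 0.017*CN)
Exponent = 1.77 - 0.017*40.9 = 1.0747
delay = 10^1.0747 = 11.88 ms


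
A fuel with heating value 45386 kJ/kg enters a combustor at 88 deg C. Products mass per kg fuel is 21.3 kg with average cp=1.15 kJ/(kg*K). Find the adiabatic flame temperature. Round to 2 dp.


T_ad = T_in + Hc / (m_p * cp)
Denominator = 21.3 * 1.15 = 24.4950
Temperature rise = 45386 / 24.4950 = 1852.87 K
T_ad = 88 + 1852.87 = 1940.87 deg C


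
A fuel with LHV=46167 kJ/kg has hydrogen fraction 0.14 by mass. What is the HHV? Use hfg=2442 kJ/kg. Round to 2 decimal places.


HHV = LHV + hfg * 9 * H
Water addition = 2442 * 9 * 0.14 = 3076.920 kJ/kg
HHV = 46167 + 3076.920 = 49243.92 kJ/kg


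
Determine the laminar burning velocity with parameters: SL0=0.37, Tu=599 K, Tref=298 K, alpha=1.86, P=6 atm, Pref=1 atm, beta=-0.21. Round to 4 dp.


SL = SL0 * (Tu/Tref)^alpha * (P/Pref)^beta
T ratio = 599/298 = 2.01006711
(T ratio)^alpha = 2.01006711^1.86 = 3.664136
(P/Pref)^beta = 6^(-0.21) = 0.686417
SL = 0.37 * 3.664136 * 0.686417 = 0.9306 m/s


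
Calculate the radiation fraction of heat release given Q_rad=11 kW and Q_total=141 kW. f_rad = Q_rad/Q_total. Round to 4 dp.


f_rad = Q_rad / Q_total
f_rad = 11 / 141 = 0.0780


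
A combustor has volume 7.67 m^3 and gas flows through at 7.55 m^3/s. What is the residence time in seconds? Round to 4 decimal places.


tau = V / Q_flow
tau = 7.67 / 7.55 = 1.0159 s


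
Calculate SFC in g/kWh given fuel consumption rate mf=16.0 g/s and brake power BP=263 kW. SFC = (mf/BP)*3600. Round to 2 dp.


SFC = (mf / BP) * 3600
Rate = 16.0 / 263 = 0.060837 g/(s*kW)
SFC = 0.060837 * 3600 = 219.01 g/kWh


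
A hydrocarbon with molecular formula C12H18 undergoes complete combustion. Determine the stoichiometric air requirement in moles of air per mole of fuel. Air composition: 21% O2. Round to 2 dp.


Balanced combustion: C12H18 + 16.5 O2 -> 12 CO2 + 9 H2O
O2 needed = C + H/4 = 12 + 18/4 = 16.50 moles
Air moles = O2 / 0.21 = 16.50 / 0.21 = 78.57 moles air


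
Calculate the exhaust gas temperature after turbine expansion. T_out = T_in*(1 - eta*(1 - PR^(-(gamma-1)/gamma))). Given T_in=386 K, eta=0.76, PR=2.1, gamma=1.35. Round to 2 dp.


T_out = T_in * (1 - eta * (1 - PR^(-(gamma-1)/gamma)))
Exponent = -(1.35-1)/1.35 = -0.25925926
PR^exp = 2.1^(-0.25925926) = 0.82501466
Factor = 1 - 0.76*(1 - 0.82501466) = 0.86701114
T_out = 386 * 0.86701114 = 334.67 K


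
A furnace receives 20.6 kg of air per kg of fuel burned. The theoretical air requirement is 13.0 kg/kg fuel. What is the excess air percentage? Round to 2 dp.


Excess air = actual - stoichiometric = 20.6 - 13.0 = 7.60 kg/kg fuel
Excess air % = (excess / stoich) * 100 = (7.60 / 13.0) * 100 = 58.46%


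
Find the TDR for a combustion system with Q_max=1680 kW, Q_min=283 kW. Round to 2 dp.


TDR = Q_max / Q_min
TDR = 1680 / 283 = 5.94


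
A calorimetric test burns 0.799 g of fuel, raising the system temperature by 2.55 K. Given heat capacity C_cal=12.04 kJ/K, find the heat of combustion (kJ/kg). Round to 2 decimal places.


Hc = C_cal * delta_T / m_fuel
Q_released = 12.04 * 2.55 = 30.7020 kJ
m_fuel = 0.799 g = 0.799/1000 kg = 0.000799 kg
Hc = 30.7020 / 0.000799 = 38425.53 kJ/kg


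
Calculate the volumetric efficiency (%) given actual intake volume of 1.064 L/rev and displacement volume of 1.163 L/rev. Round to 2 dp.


eta_v = (V_actual / V_disp) * 100
Ratio = 1.064 / 1.163 = 0.9149
eta_v = 0.9149 * 100 = 91.49%


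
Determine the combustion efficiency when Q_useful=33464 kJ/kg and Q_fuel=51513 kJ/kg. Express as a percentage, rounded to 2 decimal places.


Efficiency = (Q_useful / Q_fuel) * 100
Efficiency = (33464 / 51513) * 100
Efficiency = 0.6496 * 100 = 64.96%


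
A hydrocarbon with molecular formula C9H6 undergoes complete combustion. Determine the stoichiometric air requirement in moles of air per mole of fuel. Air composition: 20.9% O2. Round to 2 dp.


Balanced combustion: C9H6 + 10.5 O2 -> 9 CO2 + 3 H2O
O2 needed = C + H/4 = 9 + 6/4 = 10.50 moles
Air moles = O2 / 0.209 = 10.50 / 0.209 = 50.24 moles air


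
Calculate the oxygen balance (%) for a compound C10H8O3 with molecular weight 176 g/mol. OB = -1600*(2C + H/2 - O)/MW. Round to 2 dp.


OB = -1600 * (2C + H/2 - O) / MW
Inner = 2*10 + 8/2 - 3 = 21.00
OB = -1600 * 21.00 / 176 = -190.91%


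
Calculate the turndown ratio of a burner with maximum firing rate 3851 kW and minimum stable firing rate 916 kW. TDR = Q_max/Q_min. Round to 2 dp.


TDR = Q_max / Q_min
TDR = 3851 / 916 = 4.20


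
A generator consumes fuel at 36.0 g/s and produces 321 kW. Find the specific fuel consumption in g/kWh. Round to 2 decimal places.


SFC = (mf / BP) * 3600
Rate = 36.0 / 321 = 0.112150 g/(s*kW)
SFC = 0.112150 * 3600 = 403.74 g/kWh


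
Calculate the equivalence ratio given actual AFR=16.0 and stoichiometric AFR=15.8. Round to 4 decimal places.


phi = AFR_stoich / AFR_actual
phi = 15.8 / 16.0 = 0.9875


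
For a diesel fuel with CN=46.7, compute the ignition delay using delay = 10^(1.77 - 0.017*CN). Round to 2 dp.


delay = 10^(1.77 - 0.017*CN)
Exponent = 1.77 - 0.017*46.7 = 0.9761
delay = 10^0.9761 = 9.46 ms


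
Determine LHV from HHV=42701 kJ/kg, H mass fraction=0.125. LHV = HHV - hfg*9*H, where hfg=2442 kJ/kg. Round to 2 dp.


LHV = HHV - hfg * 9 * H
Water correction = 2442 * 9 * 0.125 = 2747.250 kJ/kg
LHV = 42701 - 2747.250 = 39953.75 kJ/kg


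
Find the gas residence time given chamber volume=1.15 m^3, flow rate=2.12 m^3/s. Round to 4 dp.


tau = V / Q_flow
tau = 1.15 / 2.12 = 0.5425 s


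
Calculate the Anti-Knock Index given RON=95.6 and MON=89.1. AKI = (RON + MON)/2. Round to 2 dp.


AKI = (RON + MON) / 2
AKI = (95.6 + 89.1) / 2
AKI = 184.7 / 2 = 92.35


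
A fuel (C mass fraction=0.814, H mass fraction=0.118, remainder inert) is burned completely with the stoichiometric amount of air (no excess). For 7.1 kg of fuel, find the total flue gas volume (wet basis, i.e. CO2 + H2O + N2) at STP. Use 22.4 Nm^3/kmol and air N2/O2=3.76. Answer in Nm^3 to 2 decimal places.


Per kg fuel: CO2 = (C/12 kmol)*22.4 = (0.814/12)*22.4 = 1.51947 Nm^3
Per kg fuel: H2O = (H/2 kmol)*22.4 = (0.118/2)*22.4 = 1.32160 Nm^3
O2 needed per kg fuel = C/12 + H/4 = 0.814/12 + 0.118/4 = 0.09733333 kmol
Per kg fuel: N2 = O2*3.76*22.4 = 0.09733333*3.76*22.4 = 8.19780 Nm^3
Total per kg = 1.51947 + 1.32160 + 8.19780 = 11.03887 Nm^3
Total = 11.03887 * 7.1 = 78.38 Nm^3


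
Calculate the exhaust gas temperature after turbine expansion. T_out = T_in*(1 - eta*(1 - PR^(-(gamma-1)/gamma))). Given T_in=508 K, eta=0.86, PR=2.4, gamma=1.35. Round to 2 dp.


T_out = T_in * (1 - eta * (1 - PR^(-(gamma-1)/gamma)))
Exponent = -(1.35-1)/1.35 = -0.25925926
PR^exp = 2.4^(-0.25925926) = 0.79694200
Factor = 1 - 0.86*(1 - 0.79694200) = 0.82537012
T_out = 508 * 0.82537012 = 419.29 K


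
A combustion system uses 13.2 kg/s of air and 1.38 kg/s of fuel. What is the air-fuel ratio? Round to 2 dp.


AFR = m_air / m_fuel
AFR = 13.2 / 1.38 = 9.57


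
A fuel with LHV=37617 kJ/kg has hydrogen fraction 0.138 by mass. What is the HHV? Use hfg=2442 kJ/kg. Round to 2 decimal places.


HHV = LHV + hfg * 9 * H
Water addition = 2442 * 9 * 0.138 = 3032.964 kJ/kg
HHV = 37617 + 3032.964 = 40649.96 kJ/kg


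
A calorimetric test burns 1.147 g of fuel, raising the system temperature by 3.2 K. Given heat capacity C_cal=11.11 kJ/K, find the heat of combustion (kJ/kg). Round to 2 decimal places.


Hc = C_cal * delta_T / m_fuel
Q_released = 11.11 * 3.2 = 35.5520 kJ
m_fuel = 1.147 g = 1.147/1000 kg = 0.001147 kg
Hc = 35.5520 / 0.001147 = 30995.64 kJ/kg


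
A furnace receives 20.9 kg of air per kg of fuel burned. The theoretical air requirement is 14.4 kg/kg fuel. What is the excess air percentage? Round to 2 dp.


Excess air = actual - stoichiometric = 20.9 - 14.4 = 6.50 kg/kg fuel
Excess air % = (excess / stoich) * 100 = (6.50 / 14.4) * 100 = 45.14%


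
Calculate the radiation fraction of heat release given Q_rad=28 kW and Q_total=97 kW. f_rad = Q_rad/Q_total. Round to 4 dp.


f_rad = Q_rad / Q_total
f_rad = 28 / 97 = 0.2887


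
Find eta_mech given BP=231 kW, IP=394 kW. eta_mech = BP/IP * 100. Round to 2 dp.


eta_mech = (BP / IP) * 100
Ratio = 231 / 394 = 0.5863
eta_mech = 0.5863 * 100 = 58.63%


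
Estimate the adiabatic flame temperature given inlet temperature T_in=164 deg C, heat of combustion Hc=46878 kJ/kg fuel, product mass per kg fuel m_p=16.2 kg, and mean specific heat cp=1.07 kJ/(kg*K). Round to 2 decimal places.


T_ad = T_in + Hc / (m_p * cp)
Denominator = 16.2 * 1.07 = 17.3340
Temperature rise = 46878 / 17.3340 = 2704.40 K
T_ad = 164 + 2704.40 = 2868.40 deg C


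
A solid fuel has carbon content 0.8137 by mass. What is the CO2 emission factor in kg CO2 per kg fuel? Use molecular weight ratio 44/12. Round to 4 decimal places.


EF = C_frac * (M_CO2 / M_C)
EF = 0.8137 * (44/12)
EF = 0.8137 * 3.666667 = 2.9836 kg_CO2/kg_fuel


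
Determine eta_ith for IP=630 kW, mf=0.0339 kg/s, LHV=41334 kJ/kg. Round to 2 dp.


eta_ith = (IP / (mf * LHV)) * 100
Denominator = 0.0339 * 41334 = 1401.2226 kW
eta_ith = (630 / 1401.2226) * 100 = 44.96%


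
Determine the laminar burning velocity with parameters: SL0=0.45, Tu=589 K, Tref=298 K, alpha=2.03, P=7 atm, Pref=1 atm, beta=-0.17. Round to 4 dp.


SL = SL0 * (Tu/Tref)^alpha * (P/Pref)^beta
T ratio = 589/298 = 1.97651007
(T ratio)^alpha = 1.97651007^2.03 = 3.987264
(P/Pref)^beta = 7^(-0.17) = 0.718345
SL = 0.45 * 3.987264 * 0.718345 = 1.2889 m/s


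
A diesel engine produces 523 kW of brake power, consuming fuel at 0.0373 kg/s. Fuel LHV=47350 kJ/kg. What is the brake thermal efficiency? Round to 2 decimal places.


eta_BTE = (BP / (mf * LHV)) * 100
Denominator = 0.0373 * 47350 = 1766.1550 kW
eta_BTE = (523 / 1766.1550) * 100 = 29.61%


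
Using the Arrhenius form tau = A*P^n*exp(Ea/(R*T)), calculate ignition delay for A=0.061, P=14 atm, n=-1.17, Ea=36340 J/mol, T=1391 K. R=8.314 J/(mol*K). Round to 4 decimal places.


tau = A * P^n * exp(Ea/(R*T))
P^n = 14^(-1.17) = 0.04560686
Ea/(R*T) = 36340/(8.314*1391) = 3.142301
exp(Ea/(R*T)) = 23.157088
tau = 0.061 * 0.04560686 * 23.157088 = 0.0644 ms


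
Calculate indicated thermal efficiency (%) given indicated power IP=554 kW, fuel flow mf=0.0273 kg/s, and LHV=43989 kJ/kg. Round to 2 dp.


eta_ith = (IP / (mf * LHV)) * 100
Denominator = 0.0273 * 43989 = 1200.8997 kW
eta_ith = (554 / 1200.8997) * 100 = 46.13%


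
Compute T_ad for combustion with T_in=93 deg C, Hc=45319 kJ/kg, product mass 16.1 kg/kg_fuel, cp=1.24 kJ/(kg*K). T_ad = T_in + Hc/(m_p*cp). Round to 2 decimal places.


T_ad = T_in + Hc / (m_p * cp)
Denominator = 16.1 * 1.24 = 19.9640
Temperature rise = 45319 / 19.9640 = 2270.04 K
T_ad = 93 + 2270.04 = 2363.04 deg C


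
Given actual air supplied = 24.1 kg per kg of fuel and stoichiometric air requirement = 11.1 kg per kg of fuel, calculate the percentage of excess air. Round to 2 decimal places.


Excess air = actual - stoichiometric = 24.1 - 11.1 = 13.00 kg/kg fuel
Excess air % = (excess / stoich) * 100 = (13.00 / 11.1) * 100 = 117.12%


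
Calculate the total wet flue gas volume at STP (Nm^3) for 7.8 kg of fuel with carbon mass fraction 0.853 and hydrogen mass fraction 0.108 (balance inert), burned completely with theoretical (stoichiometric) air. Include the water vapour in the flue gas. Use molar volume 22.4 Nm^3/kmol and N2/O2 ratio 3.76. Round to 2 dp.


Per kg fuel: CO2 = (C/12 kmol)*22.4 = (0.853/12)*22.4 = 1.59227 Nm^3
Per kg fuel: H2O = (H/2 kmol)*22.4 = (0.108/2)*22.4 = 1.20960 Nm^3
O2 needed per kg fuel = C/12 + H/4 = 0.853/12 + 0.108/4 = 0.09808333 kmol
Per kg fuel: N2 = O2*3.76*22.4 = 0.09808333*3.76*22.4 = 8.26097 Nm^3
Total per kg = 1.59227 + 1.20960 + 8.26097 = 11.06284 Nm^3
Total = 11.06284 * 7.8 = 86.29 Nm^3


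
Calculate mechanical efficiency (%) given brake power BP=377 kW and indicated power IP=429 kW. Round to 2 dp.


eta_mech = (BP / IP) * 100
Ratio = 377 / 429 = 0.8788
eta_mech = 0.8788 * 100 = 87.88%


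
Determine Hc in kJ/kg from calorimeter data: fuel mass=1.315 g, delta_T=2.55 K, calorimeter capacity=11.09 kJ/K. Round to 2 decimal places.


Hc = C_cal * delta_T / m_fuel
Q_released = 11.09 * 2.55 = 28.2795 kJ
m_fuel = 1.315 g = 1.315/1000 kg = 0.001315 kg
Hc = 28.2795 / 0.001315 = 21505.32 kJ/kg


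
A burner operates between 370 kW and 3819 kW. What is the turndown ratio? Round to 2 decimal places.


TDR = Q_max / Q_min
TDR = 3819 / 370 = 10.32


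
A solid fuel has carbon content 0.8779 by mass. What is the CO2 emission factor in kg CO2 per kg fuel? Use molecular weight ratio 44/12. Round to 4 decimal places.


EF = C_frac * (M_CO2 / M_C)
EF = 0.8779 * (44/12)
EF = 0.8779 * 3.666667 = 3.2190 kg_CO2/kg_fuel


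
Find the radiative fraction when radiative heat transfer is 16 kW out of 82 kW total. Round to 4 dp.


f_rad = Q_rad / Q_total
f_rad = 16 / 82 = 0.1951


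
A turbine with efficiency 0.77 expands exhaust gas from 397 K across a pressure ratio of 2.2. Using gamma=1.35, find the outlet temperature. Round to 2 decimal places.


T_out = T_in * (1 - eta * (1 - PR^(-(gamma-1)/gamma)))
Exponent = -(1.35-1)/1.35 = -0.25925926
PR^exp = 2.2^(-0.25925926) = 0.81512413
Factor = 1 - 0.77*(1 - 0.81512413) = 0.85764558
T_out = 397 * 0.85764558 = 340.49 K


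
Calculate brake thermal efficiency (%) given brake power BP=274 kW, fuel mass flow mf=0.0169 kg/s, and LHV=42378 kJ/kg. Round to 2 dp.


eta_BTE = (BP / (mf * LHV)) * 100
Denominator = 0.0169 * 42378 = 716.1882 kW
eta_BTE = (274 / 716.1882) * 100 = 38.26%


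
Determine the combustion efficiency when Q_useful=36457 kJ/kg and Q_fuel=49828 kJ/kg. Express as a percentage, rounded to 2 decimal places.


Efficiency = (Q_useful / Q_fuel) * 100
Efficiency = (36457 / 49828) * 100
Efficiency = 0.7317 * 100 = 73.17%
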